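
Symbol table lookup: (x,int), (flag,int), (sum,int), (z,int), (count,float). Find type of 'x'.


Lookup 'x' → type int


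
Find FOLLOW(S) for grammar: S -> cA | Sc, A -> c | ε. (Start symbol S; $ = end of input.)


$ ∈ FOLLOW(S). For each A -> αBβ: add FIRST(β)\{ε} to FOLLOW(B); if β nullable, add FOLLOW(A).
FOLLOW(S) = {$, c}


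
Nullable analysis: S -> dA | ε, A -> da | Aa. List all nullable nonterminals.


A nonterminal is nullable iff some alternative derives ε (directly, or every symbol in it is nullable)
Nullable: {S}


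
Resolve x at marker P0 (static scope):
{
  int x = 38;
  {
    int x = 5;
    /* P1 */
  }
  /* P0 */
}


x declared in the same block as P0
x = 38


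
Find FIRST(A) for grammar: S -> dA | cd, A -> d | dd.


Per alternative of A: FIRST(d) = {d}; FIRST(dd) = {d}
FIRST(A) = {d}


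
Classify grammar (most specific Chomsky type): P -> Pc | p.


Left-linear: every RHS is a terminal or one nonterminal followed by a terminal
Classification: Type 3 (Regular)


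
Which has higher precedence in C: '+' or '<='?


'+' is additive (level 9); '<=' is relational (level 7)
Higher level binds tighter
'+' has higher precedence than '<='


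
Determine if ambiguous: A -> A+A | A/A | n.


'n+n/n' has two parse trees (no precedence encoded between + and /)
Ambiguous


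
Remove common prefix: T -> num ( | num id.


Common prefix: 'num'
Factored: T -> num T', T' -> ( | id


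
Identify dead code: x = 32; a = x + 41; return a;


x is read by a's definition; a is returned
No dead code


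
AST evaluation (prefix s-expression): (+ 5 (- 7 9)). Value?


Evaluate inner: (- 7 9) = -2
Evaluate root: (+ 5 -2) = 3
Result: 3


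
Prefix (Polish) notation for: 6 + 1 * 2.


'*' binds tighter: tree is (+ 6 (* 1 2))
Prefix: + 6 * 1 2


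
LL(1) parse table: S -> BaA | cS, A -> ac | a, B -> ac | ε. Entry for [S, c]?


For [S, c]: 'c' ∈ FIRST(cS)
Entry: S -> cS


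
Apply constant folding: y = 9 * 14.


9 * 14 = 126 at compile time
Optimized: y = 126


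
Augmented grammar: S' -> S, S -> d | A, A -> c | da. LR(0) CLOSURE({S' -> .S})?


Start: S' -> .S
For each item with dot before a nonterminal B, add B -> .γ for every B-production
Closure: [S' -> .S, S -> .d, S -> .A, A -> .c, A -> .da]


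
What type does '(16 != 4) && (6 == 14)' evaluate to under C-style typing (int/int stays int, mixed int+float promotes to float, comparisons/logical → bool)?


Operand types: bool && bool
Rule: logical operators take bool operands and yield bool
Result type: bool


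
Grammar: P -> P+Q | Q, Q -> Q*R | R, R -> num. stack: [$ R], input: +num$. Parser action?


'R' (not preceded by Q*) is the handle for Q -> R
Action: reduce (Q -> R)


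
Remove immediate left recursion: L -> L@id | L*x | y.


Left-recursive alternatives: L@id, L*x; non-recursive: y
Introduce L': L -> yL', L' -> @idL' | *xL' | ε


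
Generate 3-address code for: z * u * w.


Break into single-operator statements:
t1 = z * u
t2 = t1 * w


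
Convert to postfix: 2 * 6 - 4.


Left to right (same or higher precedence on left)
Postfix: 2 6 * 4 -


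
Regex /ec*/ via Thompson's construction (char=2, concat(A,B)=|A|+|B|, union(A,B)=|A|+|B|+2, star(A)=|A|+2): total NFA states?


Syntax tree has 2 char leaf(s), 0 union(s), 1 star(s)
chars contribute 2×2 = 4; each union adds +2; each star adds +2
Total: 4 + 0 + 2 = 6 states


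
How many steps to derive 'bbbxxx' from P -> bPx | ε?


Derivation: P => bPx => bbPxx => bbbPxxx => bbbxxx
Steps: 4


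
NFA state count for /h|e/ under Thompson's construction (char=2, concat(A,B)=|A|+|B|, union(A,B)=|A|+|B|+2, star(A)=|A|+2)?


Syntax tree has 2 char leaf(s), 1 union(s), 0 star(s)
chars contribute 2×2 = 4; each union adds +2; each star adds +2
Total: 4 + 2 + 0 = 6 states


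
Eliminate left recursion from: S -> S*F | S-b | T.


Left-recursive alternatives: S*F, S-b; non-recursive: T
Introduce S': S -> TS', S' -> *FS' | -bS' | ε


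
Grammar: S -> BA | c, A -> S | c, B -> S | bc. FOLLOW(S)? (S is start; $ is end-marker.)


$ ∈ FOLLOW(S). For each A -> αBβ: add FIRST(β)\{ε} to FOLLOW(B); if β nullable, add FOLLOW(A).
FOLLOW(S) = {$, b, c}


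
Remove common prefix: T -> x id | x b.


Common prefix: 'x'
Factored: T -> x T', T' -> id | b


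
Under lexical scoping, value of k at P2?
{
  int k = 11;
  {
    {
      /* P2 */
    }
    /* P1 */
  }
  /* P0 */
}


P2's block does not declare k; resolves to the enclosing declaration at depth 0
k = 11


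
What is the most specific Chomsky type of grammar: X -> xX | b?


Right-linear: every RHS is a terminal or a terminal followed by one nonterminal
Classification: Type 3 (Regular)


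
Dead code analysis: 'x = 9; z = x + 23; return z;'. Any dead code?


x is read by z's definition; z is returned
No dead code


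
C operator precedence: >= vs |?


'>=' is relational (level 7); '|' is bitwise OR (level 3)
Higher level binds tighter
'>=' has higher precedence than '|'


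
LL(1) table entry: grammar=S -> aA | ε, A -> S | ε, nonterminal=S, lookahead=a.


For [S, a]: 'a' ∈ FIRST(aA)
Entry: S -> aA


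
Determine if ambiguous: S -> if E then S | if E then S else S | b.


dangling else: 'if E then if E then b else b' parses two ways
Ambiguous


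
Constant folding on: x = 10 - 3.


10 - 3 = 7 at compile time
Optimized: x = 7


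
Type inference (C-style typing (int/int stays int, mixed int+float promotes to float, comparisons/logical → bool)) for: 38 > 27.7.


Operand types: int > float
Rule: comparison yields bool
Result type: bool


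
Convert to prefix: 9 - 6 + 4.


left-to-right (same/higher precedence on left): tree is (+ (- 9 6) 4)
Prefix: + - 9 6 4


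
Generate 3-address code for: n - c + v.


Break into single-operator statements:
t1 = n - c
t2 = t1 + v


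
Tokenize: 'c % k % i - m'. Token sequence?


Scan left to right, longest-match per lexeme
Tokens: ID(c), OP(%), ID(k), OP(%), ID(i), OP(-), ID(m)


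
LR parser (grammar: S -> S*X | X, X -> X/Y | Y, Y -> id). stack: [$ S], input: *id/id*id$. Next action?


shift '*' to continue S -> S*X
Action: shift


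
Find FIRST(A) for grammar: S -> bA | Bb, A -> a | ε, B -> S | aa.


Per alternative of A: FIRST(a) = {a}; FIRST(ε) = {ε}
FIRST(A) = {a, ε}


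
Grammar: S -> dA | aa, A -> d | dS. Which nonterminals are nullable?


A nonterminal is nullable iff some alternative derives ε (directly, or every symbol in it is nullable)
Nullable: {}


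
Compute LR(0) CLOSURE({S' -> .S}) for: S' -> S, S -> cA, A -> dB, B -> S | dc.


Start: S' -> .S
For each item with dot before a nonterminal B, add B -> .γ for every B-production
Closure: [S' -> .S, S -> .cA]


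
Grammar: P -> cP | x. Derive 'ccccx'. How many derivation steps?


Derivation: P => cP => ccP => cccP => ccccP => ccccx
Steps: 5


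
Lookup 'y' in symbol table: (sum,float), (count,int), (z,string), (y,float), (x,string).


Lookup 'y' → type float


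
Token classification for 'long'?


Pattern: reserved word
Type: KEYWORD


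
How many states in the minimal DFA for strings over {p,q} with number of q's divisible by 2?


Track (count of q) mod 2: states 0..1, accept at 0
Minimal DFA: 2 states


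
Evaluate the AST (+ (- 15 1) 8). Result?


Evaluate inner: (- 15 1) = 14
Evaluate root: (+ 14 8) = 22
Result: 22


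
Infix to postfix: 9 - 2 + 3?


Left to right (same or higher precedence on left)
Postfix: 9 2 - 3 +


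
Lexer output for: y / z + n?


Scan left to right, longest-match per lexeme
Tokens: ID(y), OP(/), ID(z), OP(+), ID(n)


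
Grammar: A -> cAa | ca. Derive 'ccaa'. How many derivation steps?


Derivation: A => cAa => ccaa
Steps: 2


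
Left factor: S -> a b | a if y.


Common prefix: 'a'
Factored: S -> a S', S' -> b | if y


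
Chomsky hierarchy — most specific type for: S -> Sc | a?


Left-linear: every RHS is a terminal or one nonterminal followed by a terminal
Classification: Type 3 (Regular)


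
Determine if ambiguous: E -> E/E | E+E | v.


'v/v+v' has two parse trees (no precedence encoded between / and +)
Ambiguous


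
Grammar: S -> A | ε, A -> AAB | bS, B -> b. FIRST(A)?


Per alternative of A: FIRST(AAB) = {b}; FIRST(bS) = {b}
FIRST(A) = {b}


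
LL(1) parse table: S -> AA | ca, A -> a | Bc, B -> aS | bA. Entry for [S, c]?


For [S, c]: 'c' ∈ FIRST(ca)
Entry: S -> ca


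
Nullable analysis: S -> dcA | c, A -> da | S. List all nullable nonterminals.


A nonterminal is nullable iff some alternative derives ε (directly, or every symbol in it is nullable)
Nullable: {}


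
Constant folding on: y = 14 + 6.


14 + 6 = 20 at compile time
Optimized: y = 20


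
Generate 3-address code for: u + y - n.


Break into single-operator statements:
t1 = u + y
t2 = t1 - n


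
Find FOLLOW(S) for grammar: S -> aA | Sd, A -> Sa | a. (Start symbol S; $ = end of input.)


$ ∈ FOLLOW(S). For each A -> αBβ: add FIRST(β)\{ε} to FOLLOW(B); if β nullable, add FOLLOW(A).
FOLLOW(S) = {$, a, d}


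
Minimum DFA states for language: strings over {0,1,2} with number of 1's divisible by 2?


Track (count of 1) mod 2: states 0..1, accept at 0
Minimal DFA: 2 states


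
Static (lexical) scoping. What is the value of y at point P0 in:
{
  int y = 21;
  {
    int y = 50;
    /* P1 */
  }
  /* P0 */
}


y declared in the same block as P0
y = 21


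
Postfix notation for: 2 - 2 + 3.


Left to right (same or higher precedence on left)
Postfix: 2 2 - 3 +


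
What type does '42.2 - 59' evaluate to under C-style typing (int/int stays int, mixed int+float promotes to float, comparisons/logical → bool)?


Operand types: float - int
Rule: mixed int/float promotes to float; int/int stays int
Result type: float


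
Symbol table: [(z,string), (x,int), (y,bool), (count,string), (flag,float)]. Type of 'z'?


Lookup 'z' → type string


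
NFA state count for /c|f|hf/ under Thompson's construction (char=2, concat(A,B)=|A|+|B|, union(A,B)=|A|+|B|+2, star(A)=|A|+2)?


Syntax tree has 4 char leaf(s), 2 union(s), 0 star(s)
chars contribute 4×2 = 8; each union adds +2; each star adds +2
Total: 8 + 4 + 0 = 12 states


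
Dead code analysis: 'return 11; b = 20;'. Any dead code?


statement follows a return and is unreachable
Dead: 'b = 20'


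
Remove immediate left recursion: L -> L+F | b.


Left-recursive alternatives: L+F; non-recursive: b
Introduce L': L -> bL', L' -> +FL' | ε


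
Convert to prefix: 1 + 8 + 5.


left-to-right (same/higher precedence on left): tree is (+ (+ 1 8) 5)
Prefix: + + 1 8 5


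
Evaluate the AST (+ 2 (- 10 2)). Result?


Evaluate inner: (- 10 2) = 8
Evaluate root: (+ 2 8) = 10
Result: 10


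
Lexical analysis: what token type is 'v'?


Pattern: letter/underscore followed by alphanumerics, not a keyword
Type: IDENTIFIER


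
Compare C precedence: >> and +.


'+' is additive (level 9); '>>' is shift (level 8)
Higher level binds tighter
'+' has higher precedence than '>>'


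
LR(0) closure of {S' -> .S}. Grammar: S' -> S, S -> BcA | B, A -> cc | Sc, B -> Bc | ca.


Start: S' -> .S
For each item with dot before a nonterminal B, add B -> .γ for every B-production
Closure: [S' -> .S, S -> .BcA, S -> .B, B -> .Bc, B -> .ca]


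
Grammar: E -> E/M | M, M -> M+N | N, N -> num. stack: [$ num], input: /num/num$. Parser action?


'num' on top is the handle for N -> num
Action: reduce (N -> num)


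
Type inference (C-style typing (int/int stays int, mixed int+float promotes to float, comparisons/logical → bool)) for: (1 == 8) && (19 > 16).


Operand types: bool && bool
Rule: logical operators take bool operands and yield bool
Result type: bool


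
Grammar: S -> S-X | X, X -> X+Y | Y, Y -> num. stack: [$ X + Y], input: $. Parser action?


handle 'X+Y' on top
Action: reduce (X -> X+Y)


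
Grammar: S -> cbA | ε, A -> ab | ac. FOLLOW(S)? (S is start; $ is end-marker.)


$ ∈ FOLLOW(S). For each A -> αBβ: add FIRST(β)\{ε} to FOLLOW(B); if β nullable, add FOLLOW(A).
FOLLOW(S) = {$}


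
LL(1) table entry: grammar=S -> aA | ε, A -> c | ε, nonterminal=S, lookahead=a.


For [S, a]: 'a' ∈ FIRST(aA)
Entry: S -> aA


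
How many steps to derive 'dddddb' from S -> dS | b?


Derivation: S => dS => ddS => dddS => ddddS => dddddS => dddddb
Steps: 6


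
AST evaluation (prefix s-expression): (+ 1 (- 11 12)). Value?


Evaluate inner: (- 11 12) = -1
Evaluate root: (+ 1 -1) = 0
Result: 0


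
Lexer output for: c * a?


Scan left to right, longest-match per lexeme
Tokens: ID(c), OP(*), ID(a)


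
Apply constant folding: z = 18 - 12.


18 - 12 = 6 at compile time
Optimized: z = 6


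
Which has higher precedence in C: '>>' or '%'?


'%' is multiplicative (level 10); '>>' is shift (level 8)
Higher level binds tighter
'%' has higher precedence than '>>'


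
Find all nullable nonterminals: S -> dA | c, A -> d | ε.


A nonterminal is nullable iff some alternative derives ε (directly, or every symbol in it is nullable)
Nullable: {A}


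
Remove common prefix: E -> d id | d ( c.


Common prefix: 'd'
Factored: E -> d E', E' -> id | ( c


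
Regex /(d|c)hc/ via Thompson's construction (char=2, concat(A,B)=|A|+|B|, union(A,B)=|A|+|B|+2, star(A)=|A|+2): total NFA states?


Syntax tree has 4 char leaf(s), 1 union(s), 0 star(s)
chars contribute 4×2 = 8; each union adds +2; each star adds +2
Total: 8 + 2 + 0 = 10 states


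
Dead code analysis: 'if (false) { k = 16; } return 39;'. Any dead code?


condition is constant false, so the whole block is unreachable
Dead: 'if (false) { k = 16; }'


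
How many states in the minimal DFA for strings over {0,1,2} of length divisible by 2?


Track length mod 2: states 0..1, accept at 0
Minimal DFA: 2 states


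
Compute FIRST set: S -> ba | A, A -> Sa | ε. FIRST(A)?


Per alternative of A: FIRST(Sa) = {a, b}; FIRST(ε) = {ε}
FIRST(A) = {a, b, ε}


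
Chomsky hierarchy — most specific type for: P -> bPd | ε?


Single nonterminal LHS, but b^n d^n is not regular
Classification: Type 2 (Context-Free)


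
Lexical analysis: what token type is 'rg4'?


Pattern: letter/underscore followed by alphanumerics, not a keyword
Type: IDENTIFIER


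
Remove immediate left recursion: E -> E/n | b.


Left-recursive alternatives: E/n; non-recursive: b
Introduce E': E -> bE', E' -> /nE' | ε


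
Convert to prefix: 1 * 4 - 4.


left-to-right (same/higher precedence on left): tree is (- (* 1 4) 4)
Prefix: - * 1 4 4


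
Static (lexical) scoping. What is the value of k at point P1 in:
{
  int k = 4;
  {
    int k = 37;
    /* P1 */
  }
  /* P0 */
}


k declared in the same block as P1
k = 37


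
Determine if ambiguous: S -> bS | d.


right-linear, alternatives start with distinct terminals 'b' vs 'd': unique leftmost derivation
Unambiguous


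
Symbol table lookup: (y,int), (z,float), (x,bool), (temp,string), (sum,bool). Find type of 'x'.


Lookup 'x' → type bool


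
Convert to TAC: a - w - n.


Break into single-operator statements:
t1 = a - w
t2 = t1 - n


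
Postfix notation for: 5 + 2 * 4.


* has higher precedence, evaluate 2*4 first
Postfix: 5 2 4 * +


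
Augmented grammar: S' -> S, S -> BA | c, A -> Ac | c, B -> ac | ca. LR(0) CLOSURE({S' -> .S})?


Start: S' -> .S
For each item with dot before a nonterminal B, add B -> .γ for every B-production
Closure: [S' -> .S, S -> .BA, S -> .c, B -> .ac, B -> .ca]


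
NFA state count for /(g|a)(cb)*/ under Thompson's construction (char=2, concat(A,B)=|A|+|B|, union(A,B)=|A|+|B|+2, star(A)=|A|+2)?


Syntax tree has 4 char leaf(s), 1 union(s), 1 star(s)
chars contribute 4×2 = 8; each union adds +2; each star adds +2
Total: 8 + 2 + 2 = 12 states


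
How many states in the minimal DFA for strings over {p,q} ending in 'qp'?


Track the longest suffix of input matching a prefix of 'qp': 3 classes (prefixes of length 0..2)
Minimal DFA: 3 states


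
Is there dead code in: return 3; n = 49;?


statement follows a return and is unreachable
Dead: 'n = 49'


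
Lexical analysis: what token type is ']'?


Pattern: delimiter/punctuation
Type: PUNCTUATION


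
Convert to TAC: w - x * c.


Break into single-operator statements:
t1 = x * c
t2 = w - t1


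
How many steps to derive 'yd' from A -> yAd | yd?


Derivation: A => yd
Steps: 1


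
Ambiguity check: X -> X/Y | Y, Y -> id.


precedence layered via separate nonterminal Y: deterministic
Unambiguous


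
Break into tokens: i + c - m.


Scan left to right, longest-match per lexeme
Tokens: ID(i), OP(+), ID(c), OP(-), ID(m)


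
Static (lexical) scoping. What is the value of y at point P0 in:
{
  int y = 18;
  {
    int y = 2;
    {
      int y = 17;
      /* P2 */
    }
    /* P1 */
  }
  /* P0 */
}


y declared in the same block as P0
y = 18


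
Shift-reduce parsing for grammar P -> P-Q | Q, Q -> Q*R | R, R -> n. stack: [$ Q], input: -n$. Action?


lookahead ∉ {*} so Q won't extend; reduce P -> Q
Action: reduce (P -> Q)


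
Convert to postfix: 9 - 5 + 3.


Left to right (same or higher precedence on left)
Postfix: 9 5 - 3 +


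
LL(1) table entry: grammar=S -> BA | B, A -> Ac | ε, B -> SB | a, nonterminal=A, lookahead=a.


For [A, a]: ε is nullable and 'a' ∈ FOLLOW(A)
Entry: A -> ε


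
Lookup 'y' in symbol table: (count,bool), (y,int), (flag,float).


Lookup 'y' → type int


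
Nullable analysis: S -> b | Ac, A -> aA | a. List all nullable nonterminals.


A nonterminal is nullable iff some alternative derives ε (directly, or every symbol in it is nullable)
Nullable: {}


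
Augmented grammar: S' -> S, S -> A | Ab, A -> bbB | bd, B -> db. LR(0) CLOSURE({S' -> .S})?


Start: S' -> .S
For each item with dot before a nonterminal B, add B -> .γ for every B-production
Closure: [S' -> .S, S -> .A, S -> .Ab, A -> .bbB, A -> .bd]


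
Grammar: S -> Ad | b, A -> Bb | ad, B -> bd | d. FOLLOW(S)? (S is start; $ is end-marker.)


$ ∈ FOLLOW(S). For each A -> αBβ: add FIRST(β)\{ε} to FOLLOW(B); if β nullable, add FOLLOW(A).
FOLLOW(S) = {$}


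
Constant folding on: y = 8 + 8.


8 + 8 = 16 at compile time
Optimized: y = 16


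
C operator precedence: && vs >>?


'>>' is shift (level 8); '&&' is logical AND (level 2)
Higher level binds tighter
'>>' has higher precedence than '&&'


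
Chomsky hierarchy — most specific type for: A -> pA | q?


Right-linear: every RHS is a terminal or a terminal followed by one nonterminal
Classification: Type 3 (Regular)


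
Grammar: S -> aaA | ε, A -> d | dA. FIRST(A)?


Per alternative of A: FIRST(d) = {d}; FIRST(dA) = {d}
FIRST(A) = {d}


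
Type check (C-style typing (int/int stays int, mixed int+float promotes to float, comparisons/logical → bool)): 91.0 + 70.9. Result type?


Operand types: float + float
Rule: mixed int/float promotes to float; int/int stays int
Result type: float


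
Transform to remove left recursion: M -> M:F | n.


Left-recursive alternatives: M:F; non-recursive: n
Introduce M': M -> nM', M' -> :FM' | ε


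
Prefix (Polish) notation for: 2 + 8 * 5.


'*' binds tighter: tree is (+ 2 (* 8 5))
Prefix: + 2 * 8 5


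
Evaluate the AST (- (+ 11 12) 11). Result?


Evaluate inner: (+ 11 12) = 23
Evaluate root: (- 23 11) = 12
Result: 12


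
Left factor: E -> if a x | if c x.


Common prefix: 'if'
Factored: E -> if E', E' -> a x | c x


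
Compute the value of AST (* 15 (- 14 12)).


Evaluate inner: (- 14 12) = 2
Evaluate root: (* 15 2) = 30
Result: 30


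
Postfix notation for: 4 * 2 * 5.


Left to right (same or higher precedence on left)
Postfix: 4 2 * 5 *


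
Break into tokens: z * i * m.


Scan left to right, longest-match per lexeme
Tokens: ID(z), OP(*), ID(i), OP(*), ID(m)


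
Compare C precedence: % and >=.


'%' is multiplicative (level 10); '>=' is relational (level 7)
Higher level binds tighter
'%' has higher precedence than '>='


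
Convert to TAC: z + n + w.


Break into single-operator statements:
t1 = z + n
t2 = t1 + w


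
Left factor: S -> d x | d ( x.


Common prefix: 'd'
Factored: S -> d S', S' -> x | ( x


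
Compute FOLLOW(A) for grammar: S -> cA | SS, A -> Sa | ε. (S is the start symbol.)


$ ∈ FOLLOW(S). For each A -> αBβ: add FIRST(β)\{ε} to FOLLOW(B); if β nullable, add FOLLOW(A).
FOLLOW(A) = {$, a, c}


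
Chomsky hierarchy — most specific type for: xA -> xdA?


LHS has context (more than one symbol) and |LHS| ≤ |RHS|
Classification: Type 1 (Context-Sensitive)


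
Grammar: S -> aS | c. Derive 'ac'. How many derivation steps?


Derivation: S => aS => ac
Steps: 2


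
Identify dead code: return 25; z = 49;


statement follows a return and is unreachable
Dead: 'z = 49'


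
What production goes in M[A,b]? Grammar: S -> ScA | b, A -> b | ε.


For [A, b]: 'b' ∈ FIRST(b)
Entry: A -> b


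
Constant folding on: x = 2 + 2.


2 + 2 = 4 at compile time
Optimized: x = 4


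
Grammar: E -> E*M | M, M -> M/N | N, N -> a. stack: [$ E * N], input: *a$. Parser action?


'N' (not preceded by M/) is the handle for M -> N
Action: reduce (M -> N)


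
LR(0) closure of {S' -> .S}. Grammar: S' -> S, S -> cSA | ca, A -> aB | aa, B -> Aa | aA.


Start: S' -> .S
For each item with dot before a nonterminal B, add B -> .γ for every B-production
Closure: [S' -> .S, S -> .cSA, S -> .ca]


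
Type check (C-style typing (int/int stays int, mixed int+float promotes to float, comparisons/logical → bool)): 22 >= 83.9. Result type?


Operand types: int >= float
Rule: comparison yields bool
Result type: bool


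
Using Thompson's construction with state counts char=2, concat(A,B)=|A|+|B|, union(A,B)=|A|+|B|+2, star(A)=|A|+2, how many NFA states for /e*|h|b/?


Syntax tree has 3 char leaf(s), 2 union(s), 1 star(s)
chars contribute 3×2 = 6; each union adds +2; each star adds +2
Total: 6 + 4 + 2 = 12 states


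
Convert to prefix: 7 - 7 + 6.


left-to-right (same/higher precedence on left): tree is (+ (- 7 7) 6)
Prefix: + - 7 7 6


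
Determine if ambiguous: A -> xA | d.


right-linear, alternatives start with distinct terminals 'x' vs 'd': unique leftmost derivation
Unambiguous


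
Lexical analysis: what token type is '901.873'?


Pattern: digits with a decimal point
Type: FLOAT_LITERAL


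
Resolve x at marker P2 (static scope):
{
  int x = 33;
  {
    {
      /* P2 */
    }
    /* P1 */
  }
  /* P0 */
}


P2's block does not declare x; resolves to the enclosing declaration at depth 0
x = 33


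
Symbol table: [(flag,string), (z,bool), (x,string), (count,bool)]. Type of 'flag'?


Lookup 'flag' → type string


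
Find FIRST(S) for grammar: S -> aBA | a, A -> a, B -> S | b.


Per alternative of S: FIRST(aBA) = {a}; FIRST(a) = {a}
FIRST(S) = {a}


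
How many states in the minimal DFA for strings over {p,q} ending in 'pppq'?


Track the longest suffix of input matching a prefix of 'pppq': 5 classes (prefixes of length 0..4)
Minimal DFA: 5 states


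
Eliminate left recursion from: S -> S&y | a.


Left-recursive alternatives: S&y; non-recursive: a
Introduce S': S -> aS', S' -> &yS' | ε


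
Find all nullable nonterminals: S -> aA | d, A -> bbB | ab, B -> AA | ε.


A nonterminal is nullable iff some alternative derives ε (directly, or every symbol in it is nullable)
Nullable: {B}


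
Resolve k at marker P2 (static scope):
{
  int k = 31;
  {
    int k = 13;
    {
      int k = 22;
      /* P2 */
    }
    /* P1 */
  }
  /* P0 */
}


k declared in the same block as P2
k = 22


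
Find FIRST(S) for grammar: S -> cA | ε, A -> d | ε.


Per alternative of S: FIRST(cA) = {c}; FIRST(ε) = {ε}
FIRST(S) = {c, ε}


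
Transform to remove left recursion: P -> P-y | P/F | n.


Left-recursive alternatives: P-y, P/F; non-recursive: n
Introduce P': P -> nP', P' -> -yP' | /FP' | ε


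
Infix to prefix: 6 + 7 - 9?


left-to-right (same/higher precedence on left): tree is (- (+ 6 7) 9)
Prefix: - + 6 7 9


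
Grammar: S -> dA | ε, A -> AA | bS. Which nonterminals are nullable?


A nonterminal is nullable iff some alternative derives ε (directly, or every symbol in it is nullable)
Nullable: {S}


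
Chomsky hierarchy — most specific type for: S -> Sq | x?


Left-linear: every RHS is a terminal or one nonterminal followed by a terminal
Classification: Type 3 (Regular)


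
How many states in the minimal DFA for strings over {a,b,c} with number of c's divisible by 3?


Track (count of c) mod 3: states 0..2, accept at 0
Minimal DFA: 3 states


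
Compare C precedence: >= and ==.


'>=' is relational (level 7); '==' is equality (level 6)
Higher level binds tighter
'>=' has higher precedence than '=='


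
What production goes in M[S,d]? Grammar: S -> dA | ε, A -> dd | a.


For [S, d]: 'd' ∈ FIRST(dA)
Entry: S -> dA


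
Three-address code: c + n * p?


Break into single-operator statements:
t1 = n * p
t2 = c + t1


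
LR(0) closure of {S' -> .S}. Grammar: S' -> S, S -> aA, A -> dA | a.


Start: S' -> .S
For each item with dot before a nonterminal B, add B -> .γ for every B-production
Closure: [S' -> .S, S -> .aA]


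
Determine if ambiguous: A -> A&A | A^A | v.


'v&v^v' has two parse trees (no precedence encoded between & and ^)
Ambiguous


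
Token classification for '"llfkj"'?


Pattern: double-quoted sequence
Type: STRING_LITERAL


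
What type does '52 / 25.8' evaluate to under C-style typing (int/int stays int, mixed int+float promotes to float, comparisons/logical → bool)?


Operand types: int / float
Rule: mixed int/float promotes to float; int/int stays int
Result type: float


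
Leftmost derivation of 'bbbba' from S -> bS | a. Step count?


Derivation: S => bS => bbS => bbbS => bbbbS => bbbba
Steps: 5


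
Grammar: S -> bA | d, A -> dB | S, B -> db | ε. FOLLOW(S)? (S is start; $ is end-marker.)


$ ∈ FOLLOW(S). For each A -> αBβ: add FIRST(β)\{ε} to FOLLOW(B); if β nullable, add FOLLOW(A).
FOLLOW(S) = {$}


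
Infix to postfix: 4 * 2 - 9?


Left to right (same or higher precedence on left)
Postfix: 4 2 * 9 -


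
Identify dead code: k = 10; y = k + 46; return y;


k is read by y's definition; y is returned
No dead code


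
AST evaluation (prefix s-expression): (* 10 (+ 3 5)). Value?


Evaluate inner: (+ 3 5) = 8
Evaluate root: (* 10 8) = 80
Result: 80


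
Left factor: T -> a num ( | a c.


Common prefix: 'a'
Factored: T -> a T', T' -> num ( | c


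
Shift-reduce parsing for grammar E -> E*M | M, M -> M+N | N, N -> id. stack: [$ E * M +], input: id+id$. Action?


no handle; shift 'id'
Action: shift


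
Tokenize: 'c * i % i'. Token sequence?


Scan left to right, longest-match per lexeme
Tokens: ID(c), OP(*), ID(i), OP(%), ID(i)


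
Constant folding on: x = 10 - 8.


10 - 8 = 2 at compile time
Optimized: x = 2


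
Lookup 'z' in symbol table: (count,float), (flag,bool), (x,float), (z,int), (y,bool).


Lookup 'z' → type int


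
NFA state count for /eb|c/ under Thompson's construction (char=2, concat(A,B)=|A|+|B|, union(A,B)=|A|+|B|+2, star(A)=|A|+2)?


Syntax tree has 3 char leaf(s), 1 union(s), 0 star(s)
chars contribute 3×2 = 6; each union adds +2; each star adds +2
Total: 6 + 2 + 0 = 8 states


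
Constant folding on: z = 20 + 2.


20 + 2 = 22 at compile time
Optimized: z = 22


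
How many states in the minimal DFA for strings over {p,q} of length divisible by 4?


Track length mod 4: states 0..3, accept at 0
Minimal DFA: 4 states


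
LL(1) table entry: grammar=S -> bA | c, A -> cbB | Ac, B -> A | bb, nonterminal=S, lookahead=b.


For [S, b]: 'b' ∈ FIRST(bA)
Entry: S -> bA


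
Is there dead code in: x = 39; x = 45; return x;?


first assignment to x is overwritten before any read
Dead: 'x = 39'


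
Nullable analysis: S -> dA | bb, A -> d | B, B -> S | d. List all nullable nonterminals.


A nonterminal is nullable iff some alternative derives ε (directly, or every symbol in it is nullable)
Nullable: {}


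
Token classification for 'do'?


Pattern: reserved word
Type: KEYWORD


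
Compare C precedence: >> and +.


'+' is additive (level 9); '>>' is shift (level 8)
Higher level binds tighter
'+' has higher precedence than '>>'


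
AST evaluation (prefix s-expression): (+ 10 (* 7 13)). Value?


Evaluate inner: (* 7 13) = 91
Evaluate root: (+ 10 91) = 101
Result: 101


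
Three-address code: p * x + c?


Break into single-operator statements:
t1 = p * x
t2 = t1 + c


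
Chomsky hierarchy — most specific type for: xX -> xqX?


LHS has context (more than one symbol) and |LHS| ≤ |RHS|
Classification: Type 1 (Context-Sensitive)


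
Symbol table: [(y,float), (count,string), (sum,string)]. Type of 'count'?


Lookup 'count' → type string


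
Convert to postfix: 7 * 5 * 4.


Left to right (same or higher precedence on left)
Postfix: 7 5 * 4 *


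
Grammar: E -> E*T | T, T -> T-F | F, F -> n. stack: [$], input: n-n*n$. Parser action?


no handle on stack; shift 'n'
Action: shift


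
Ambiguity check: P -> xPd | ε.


balanced x^n…d^n: each string has a unique parse
Unambiguous


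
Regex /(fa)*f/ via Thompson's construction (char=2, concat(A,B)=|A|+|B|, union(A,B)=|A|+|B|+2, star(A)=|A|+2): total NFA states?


Syntax tree has 3 char leaf(s), 0 union(s), 1 star(s)
chars contribute 3×2 = 6; each union adds +2; each star adds +2
Total: 6 + 0 + 2 = 8 states


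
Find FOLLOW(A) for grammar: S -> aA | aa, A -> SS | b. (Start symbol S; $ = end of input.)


$ ∈ FOLLOW(S). For each A -> αBβ: add FIRST(β)\{ε} to FOLLOW(B); if β nullable, add FOLLOW(A).
FOLLOW(A) = {$, a}


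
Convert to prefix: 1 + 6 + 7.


left-to-right (same/higher precedence on left): tree is (+ (+ 1 6) 7)
Prefix: + + 1 6 7


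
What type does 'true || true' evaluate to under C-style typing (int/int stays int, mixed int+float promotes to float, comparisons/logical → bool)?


Operand types: bool || bool
Rule: logical operators take bool operands and yield bool
Result type: bool


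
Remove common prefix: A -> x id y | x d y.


Common prefix: 'x'
Factored: A -> x A', A' -> id y | d y


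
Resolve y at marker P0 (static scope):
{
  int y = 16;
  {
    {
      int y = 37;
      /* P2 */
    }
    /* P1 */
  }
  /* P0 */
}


y declared in the same block as P0
y = 16


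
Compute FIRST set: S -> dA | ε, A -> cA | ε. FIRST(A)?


Per alternative of A: FIRST(cA) = {c}; FIRST(ε) = {ε}
FIRST(A) = {c, ε}


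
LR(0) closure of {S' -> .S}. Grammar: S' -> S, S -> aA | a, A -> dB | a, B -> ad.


Start: S' -> .S
For each item with dot before a nonterminal B, add B -> .γ for every B-production
Closure: [S' -> .S, S -> .aA, S -> .a]


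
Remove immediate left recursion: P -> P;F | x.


Left-recursive alternatives: P;F; non-recursive: x
Introduce P': P -> xP', P' -> ;FP' | ε


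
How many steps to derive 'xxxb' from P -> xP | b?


Derivation: P => xP => xxP => xxxP => xxxb
Steps: 4


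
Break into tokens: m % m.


Scan left to right, longest-match per lexeme
Tokens: ID(m), OP(%), ID(m)


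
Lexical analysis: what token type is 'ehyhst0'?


Pattern: letter/underscore followed by alphanumerics, not a keyword
Type: IDENTIFIER


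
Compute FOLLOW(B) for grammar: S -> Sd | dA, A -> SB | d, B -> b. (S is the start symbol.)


$ ∈ FOLLOW(S). For each A -> αBβ: add FIRST(β)\{ε} to FOLLOW(B); if β nullable, add FOLLOW(A).
FOLLOW(B) = {$, b, d}


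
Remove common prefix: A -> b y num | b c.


Common prefix: 'b'
Factored: A -> b A', A' -> y num | c


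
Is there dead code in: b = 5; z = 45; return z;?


b is assigned but never read
Dead: 'b = 5'


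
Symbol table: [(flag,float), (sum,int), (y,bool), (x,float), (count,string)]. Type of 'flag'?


Lookup 'flag' → type float


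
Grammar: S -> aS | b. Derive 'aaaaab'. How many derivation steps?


Derivation: S => aS => aaS => aaaS => aaaaS => aaaaaS => aaaaab
Steps: 6


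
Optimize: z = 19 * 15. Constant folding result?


19 * 15 = 285 at compile time
Optimized: z = 285


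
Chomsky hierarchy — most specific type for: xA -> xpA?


LHS has context (more than one symbol) and |LHS| ≤ |RHS|
Classification: Type 1 (Context-Sensitive)


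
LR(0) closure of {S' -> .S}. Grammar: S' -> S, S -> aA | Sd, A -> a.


Start: S' -> .S
For each item with dot before a nonterminal B, add B -> .γ for every B-production
Closure: [S' -> .S, S -> .aA, S -> .Sd]


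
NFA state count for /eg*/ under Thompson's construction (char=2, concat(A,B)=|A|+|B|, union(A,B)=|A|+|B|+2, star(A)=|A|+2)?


Syntax tree has 2 char leaf(s), 0 union(s), 1 star(s)
chars contribute 2×2 = 4; each union adds +2; each star adds +2
Total: 4 + 0 + 2 = 6 states


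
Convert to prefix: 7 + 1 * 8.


'*' binds tighter: tree is (+ 7 (* 1 8))
Prefix: + 7 * 1 8


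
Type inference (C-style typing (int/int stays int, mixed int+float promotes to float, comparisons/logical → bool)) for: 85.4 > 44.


Operand types: float > int
Rule: comparison yields bool
Result type: bool


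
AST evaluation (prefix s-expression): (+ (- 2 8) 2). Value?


Evaluate inner: (- 2 8) = -6
Evaluate root: (+ -6 2) = -4
Result: -4


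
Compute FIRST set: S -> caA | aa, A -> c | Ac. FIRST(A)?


Per alternative of A: FIRST(c) = {c}; FIRST(Ac) = {c}
FIRST(A) = {c}


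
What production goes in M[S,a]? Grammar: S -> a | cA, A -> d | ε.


For [S, a]: 'a' ∈ FIRST(a)
Entry: S -> a


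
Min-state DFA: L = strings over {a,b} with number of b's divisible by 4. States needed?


Track (count of b) mod 4: states 0..3, accept at 0
Minimal DFA: 4 states


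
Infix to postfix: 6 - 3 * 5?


* has higher precedence, evaluate 3*5 first
Postfix: 6 3 5 * -


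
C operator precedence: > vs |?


'>' is relational (level 7); '|' is bitwise OR (level 3)
Higher level binds tighter
'>' has higher precedence than '|'


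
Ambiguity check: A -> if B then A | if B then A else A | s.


dangling else: 'if B then if B then s else s' parses two ways
Ambiguous


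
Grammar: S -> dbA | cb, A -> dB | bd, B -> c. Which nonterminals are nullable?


A nonterminal is nullable iff some alternative derives ε (directly, or every symbol in it is nullable)
Nullable: {}


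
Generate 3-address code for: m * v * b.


Break into single-operator statements:
t1 = m * v
t2 = t1 * b


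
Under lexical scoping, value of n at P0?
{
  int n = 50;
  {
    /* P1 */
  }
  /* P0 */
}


n declared in the same block as P0
n = 50


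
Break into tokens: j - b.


Scan left to right, longest-match per lexeme
Tokens: ID(j), OP(-), ID(b)


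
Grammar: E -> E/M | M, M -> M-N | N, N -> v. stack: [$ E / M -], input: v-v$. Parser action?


no handle; shift 'v'
Action: shift


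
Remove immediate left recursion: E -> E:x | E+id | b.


Left-recursive alternatives: E:x, E+id; non-recursive: b
Introduce E': E -> bE', E' -> :xE' | +idE' | ε


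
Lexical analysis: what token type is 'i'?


Pattern: letter/underscore followed by alphanumerics, not a keyword
Type: IDENTIFIER


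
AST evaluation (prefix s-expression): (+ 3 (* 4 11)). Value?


Evaluate inner: (* 4 11) = 44
Evaluate root: (+ 3 44) = 47
Result: 47


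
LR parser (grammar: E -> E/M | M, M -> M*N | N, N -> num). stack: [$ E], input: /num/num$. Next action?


shift '/' to continue E -> E/M
Action: shift


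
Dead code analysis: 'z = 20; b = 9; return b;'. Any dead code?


z is assigned but never read
Dead: 'z = 20'


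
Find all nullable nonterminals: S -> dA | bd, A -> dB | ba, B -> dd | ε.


A nonterminal is nullable iff some alternative derives ε (directly, or every symbol in it is nullable)
Nullable: {B}


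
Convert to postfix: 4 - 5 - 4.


Left to right (same or higher precedence on left)
Postfix: 4 5 - 4 -


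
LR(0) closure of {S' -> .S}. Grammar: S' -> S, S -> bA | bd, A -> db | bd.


Start: S' -> .S
For each item with dot before a nonterminal B, add B -> .γ for every B-production
Closure: [S' -> .S, S -> .bA, S -> .bd]


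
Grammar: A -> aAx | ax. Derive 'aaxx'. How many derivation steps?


Derivation: A => aAx => aaxx
Steps: 2


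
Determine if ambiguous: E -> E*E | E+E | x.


'x*x+x' has two parse trees (no precedence encoded between * and +)
Ambiguous


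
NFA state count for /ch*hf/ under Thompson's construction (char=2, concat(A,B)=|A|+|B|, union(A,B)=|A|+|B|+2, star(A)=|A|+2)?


Syntax tree has 4 char leaf(s), 0 union(s), 1 star(s)
chars contribute 4×2 = 8; each union adds +2; each star adds +2
Total: 8 + 0 + 2 = 10 states


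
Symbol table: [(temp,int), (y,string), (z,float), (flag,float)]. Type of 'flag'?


Lookup 'flag' → type float


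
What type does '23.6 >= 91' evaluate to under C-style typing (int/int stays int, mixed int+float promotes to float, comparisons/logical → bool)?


Operand types: float >= int
Rule: comparison yields bool
Result type: bool


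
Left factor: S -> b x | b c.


Common prefix: 'b'
Factored: S -> b S', S' -> x | c


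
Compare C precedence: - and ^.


'-' is additive (level 9); '^' is bitwise XOR (level 4)
Higher level binds tighter
'-' has higher precedence than '^'


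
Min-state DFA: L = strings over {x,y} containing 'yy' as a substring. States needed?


KMP-style automaton: 2 progress states + 1 absorbing accept = 3
Minimal DFA: 3 states


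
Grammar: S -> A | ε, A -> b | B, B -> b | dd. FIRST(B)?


Per alternative of B: FIRST(b) = {b}; FIRST(dd) = {d}
FIRST(B) = {b, d}


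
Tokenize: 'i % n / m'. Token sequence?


Scan left to right, longest-match per lexeme
Tokens: ID(i), OP(%), ID(n), OP(/), ID(m)


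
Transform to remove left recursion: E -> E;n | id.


Left-recursive alternatives: E;n; non-recursive: id
Introduce E': E -> idE', E' -> ;nE' | ε


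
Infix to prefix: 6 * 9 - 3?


left-to-right (same/higher precedence on left): tree is (- (* 6 9) 3)
Prefix: - * 6 9 3


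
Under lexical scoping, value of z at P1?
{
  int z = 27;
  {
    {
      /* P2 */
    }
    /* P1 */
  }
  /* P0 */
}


P1's block does not declare z; resolves to the enclosing declaration at depth 0
z = 27


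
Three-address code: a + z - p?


Break into single-operator statements:
t1 = a + z
t2 = t1 - p


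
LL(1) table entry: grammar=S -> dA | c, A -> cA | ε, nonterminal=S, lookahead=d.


For [S, d]: 'd' ∈ FIRST(dA)
Entry: S -> dA


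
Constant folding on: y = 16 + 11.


16 + 11 = 27 at compile time
Optimized: y = 27


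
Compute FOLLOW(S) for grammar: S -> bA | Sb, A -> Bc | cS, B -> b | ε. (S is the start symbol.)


$ ∈ FOLLOW(S). For each A -> αBβ: add FIRST(β)\{ε} to FOLLOW(B); if β nullable, add FOLLOW(A).
FOLLOW(S) = {$, b}


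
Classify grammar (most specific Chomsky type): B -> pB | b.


Right-linear: every RHS is a terminal or a terminal followed by one nonterminal
Classification: Type 3 (Regular)
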